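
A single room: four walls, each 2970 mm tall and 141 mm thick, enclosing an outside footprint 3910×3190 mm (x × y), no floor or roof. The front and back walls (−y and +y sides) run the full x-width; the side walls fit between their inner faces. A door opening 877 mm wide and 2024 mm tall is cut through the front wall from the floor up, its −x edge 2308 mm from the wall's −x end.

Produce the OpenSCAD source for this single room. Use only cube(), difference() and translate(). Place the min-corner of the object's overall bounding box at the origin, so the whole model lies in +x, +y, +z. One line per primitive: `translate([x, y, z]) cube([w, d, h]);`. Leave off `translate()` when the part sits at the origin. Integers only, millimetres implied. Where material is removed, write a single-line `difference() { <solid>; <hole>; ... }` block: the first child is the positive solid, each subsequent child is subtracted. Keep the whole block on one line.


difference() { cube([3910, 141, 2970]); translate([2308, 0, 0]) cube([877, 141, 2024]); }
translate([0, 3049, 0]) cube([3910, 141, 2970]);
translate([0, 141, 0]) cube([141, 2908, 2970]);
translate([3769, 141, 0]) cube([141, 2908, 2970]);


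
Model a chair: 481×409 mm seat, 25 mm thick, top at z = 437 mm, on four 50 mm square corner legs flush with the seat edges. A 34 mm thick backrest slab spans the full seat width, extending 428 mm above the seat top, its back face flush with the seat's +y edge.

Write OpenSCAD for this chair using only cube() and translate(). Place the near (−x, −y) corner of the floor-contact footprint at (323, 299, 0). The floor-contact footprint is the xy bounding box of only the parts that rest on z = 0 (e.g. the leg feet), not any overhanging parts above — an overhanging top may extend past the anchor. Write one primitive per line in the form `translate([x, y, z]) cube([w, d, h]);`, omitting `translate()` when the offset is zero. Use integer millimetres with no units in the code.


// leg_h = 437 - 25 = 412
translate([323, 299, 412]) cube([481, 409, 25]);
translate([323, 299, 0]) cube([50, 50, 412]);
translate([754, 299, 0]) cube([50, 50, 412]);
translate([323, 658, 0]) cube([50, 50, 412]);
translate([754, 658, 0]) cube([50, 50, 412]);
translate([323, 674, 437]) cube([481, 34, 428]);


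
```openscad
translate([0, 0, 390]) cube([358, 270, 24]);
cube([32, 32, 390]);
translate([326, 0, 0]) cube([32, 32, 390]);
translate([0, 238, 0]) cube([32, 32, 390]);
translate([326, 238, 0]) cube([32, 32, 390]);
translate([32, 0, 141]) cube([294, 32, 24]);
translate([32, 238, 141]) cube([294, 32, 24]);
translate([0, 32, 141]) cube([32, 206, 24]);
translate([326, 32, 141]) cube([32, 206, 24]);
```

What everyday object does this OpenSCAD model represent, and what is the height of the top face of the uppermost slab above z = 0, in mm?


A stool. The seat height is 414 mm.

A 358×270×24 slab at z = 390 on four corner posts — a stool. The seat top is 390 + 24 = 414 mm.


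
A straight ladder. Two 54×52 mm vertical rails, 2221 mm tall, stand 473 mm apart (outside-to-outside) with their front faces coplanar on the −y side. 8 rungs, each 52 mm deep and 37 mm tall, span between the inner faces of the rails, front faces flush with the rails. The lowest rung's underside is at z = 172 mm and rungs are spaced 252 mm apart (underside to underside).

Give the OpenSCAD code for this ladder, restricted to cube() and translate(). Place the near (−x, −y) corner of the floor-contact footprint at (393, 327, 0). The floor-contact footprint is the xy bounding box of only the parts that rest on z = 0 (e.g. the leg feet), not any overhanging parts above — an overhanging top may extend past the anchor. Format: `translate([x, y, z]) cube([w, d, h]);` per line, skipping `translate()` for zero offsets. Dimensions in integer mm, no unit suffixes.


translate([393, 327, 0]) cube([54, 52, 2221]);
translate([812, 327, 0]) cube([54, 52, 2221]);
translate([447, 327, 172]) cube([365, 52, 37]);
translate([447, 327, 424]) cube([365, 52, 37]);
translate([447, 327, 676]) cube([365, 52, 37]);
translate([447, 327, 928]) cube([365, 52, 37]);
translate([447, 327, 1180]) cube([365, 52, 37]);
translate([447, 327, 1432]) cube([365, 52, 37]);
translate([447, 327, 1684]) cube([365, 52, 37]);
translate([447, 327, 1936]) cube([365, 52, 37]);


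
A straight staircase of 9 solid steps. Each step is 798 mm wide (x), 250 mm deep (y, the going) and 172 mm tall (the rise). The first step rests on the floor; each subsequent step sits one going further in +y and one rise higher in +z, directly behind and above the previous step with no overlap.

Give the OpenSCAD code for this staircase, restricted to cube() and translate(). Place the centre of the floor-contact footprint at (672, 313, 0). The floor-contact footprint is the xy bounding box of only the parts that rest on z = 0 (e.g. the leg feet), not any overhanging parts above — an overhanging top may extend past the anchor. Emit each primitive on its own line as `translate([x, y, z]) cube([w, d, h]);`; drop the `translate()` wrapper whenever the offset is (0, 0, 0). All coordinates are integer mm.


translate([273, 188, 0]) cube([798, 250, 172]);
translate([273, 438, 172]) cube([798, 250, 172]);
translate([273, 688, 344]) cube([798, 250, 172]);
translate([273, 938, 516]) cube([798, 250, 172]);
translate([273, 1188, 688]) cube([798, 250, 172]);
translate([273, 1438, 860]) cube([798, 250, 172]);
translate([273, 1688, 1032]) cube([798, 250, 172]);
translate([273, 1938, 1204]) cube([798, 250, 172]);
translate([273, 2188, 1376]) cube([798, 250, 172]);


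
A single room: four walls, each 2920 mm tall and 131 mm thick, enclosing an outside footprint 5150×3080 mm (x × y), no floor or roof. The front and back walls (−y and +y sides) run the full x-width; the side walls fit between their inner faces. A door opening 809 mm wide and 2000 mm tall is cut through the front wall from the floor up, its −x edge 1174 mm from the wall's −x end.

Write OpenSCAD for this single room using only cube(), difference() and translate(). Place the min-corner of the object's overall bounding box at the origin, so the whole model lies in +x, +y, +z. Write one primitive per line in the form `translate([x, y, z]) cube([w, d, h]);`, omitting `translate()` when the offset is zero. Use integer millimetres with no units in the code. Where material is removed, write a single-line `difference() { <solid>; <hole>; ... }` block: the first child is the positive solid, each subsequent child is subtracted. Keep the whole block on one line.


difference() { cube([5150, 131, 2920]); translate([1174, 0, 0]) cube([809, 131, 2000]); }
translate([0, 2949, 0]) cube([5150, 131, 2920]);
translate([0, 131, 0]) cube([131, 2818, 2920]);
translate([5019, 131, 0]) cube([131, 2818, 2920]);


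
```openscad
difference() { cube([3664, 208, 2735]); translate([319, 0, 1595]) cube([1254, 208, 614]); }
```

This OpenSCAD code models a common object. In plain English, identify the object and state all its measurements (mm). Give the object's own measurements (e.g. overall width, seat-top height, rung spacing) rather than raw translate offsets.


A wall 3664 mm long (x), 208 mm thick (y), 2735 mm tall, with a rectangular window opening cut through it. The opening is 1254 mm wide and 614 mm tall; its sill is at z = 1595 mm and its near (−x) edge is 319 mm from the wall's −x end. The opening passes through the full wall thickness.


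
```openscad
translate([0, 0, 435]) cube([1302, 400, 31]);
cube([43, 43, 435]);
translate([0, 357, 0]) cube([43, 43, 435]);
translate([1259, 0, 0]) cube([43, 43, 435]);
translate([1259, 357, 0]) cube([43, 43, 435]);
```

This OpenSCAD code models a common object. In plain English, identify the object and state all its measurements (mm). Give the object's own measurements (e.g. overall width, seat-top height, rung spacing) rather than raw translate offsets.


A long wooden bench with a 1302 mm (x) × 400 mm (y) seat, 31 mm thick, its top surface 466 mm above the floor. Four 43 mm square legs at the seat corners, flush with the edges, run from z = 0 to the seat underside.


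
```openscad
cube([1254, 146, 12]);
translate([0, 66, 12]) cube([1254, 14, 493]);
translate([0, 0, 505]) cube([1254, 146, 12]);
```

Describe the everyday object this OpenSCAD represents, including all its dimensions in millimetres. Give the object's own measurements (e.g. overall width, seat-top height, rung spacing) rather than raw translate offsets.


An I-beam lying along x, 1254 mm long. Overall section height 517 mm. Two flanges 146 mm wide (y) and 12 mm thick, one on the floor and one at the top; a web 14 mm thick runs between them, centred on the flange width.


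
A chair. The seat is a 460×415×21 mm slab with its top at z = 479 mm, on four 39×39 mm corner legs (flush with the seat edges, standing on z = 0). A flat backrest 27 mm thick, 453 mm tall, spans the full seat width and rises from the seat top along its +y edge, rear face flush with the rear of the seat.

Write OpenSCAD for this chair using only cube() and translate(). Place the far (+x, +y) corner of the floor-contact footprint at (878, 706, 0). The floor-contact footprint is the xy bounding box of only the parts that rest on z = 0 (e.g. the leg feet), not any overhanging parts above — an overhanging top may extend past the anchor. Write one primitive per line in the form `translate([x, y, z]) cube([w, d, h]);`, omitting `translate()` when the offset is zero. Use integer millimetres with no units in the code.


translate([418, 291, 458]) cube([460, 415, 21]);
translate([418, 291, 0]) cube([39, 39, 458]);
translate([839, 291, 0]) cube([39, 39, 458]);
translate([418, 667, 0]) cube([39, 39, 458]);
translate([839, 667, 0]) cube([39, 39, 458]);
translate([418, 679, 479]) cube([460, 27, 453]);


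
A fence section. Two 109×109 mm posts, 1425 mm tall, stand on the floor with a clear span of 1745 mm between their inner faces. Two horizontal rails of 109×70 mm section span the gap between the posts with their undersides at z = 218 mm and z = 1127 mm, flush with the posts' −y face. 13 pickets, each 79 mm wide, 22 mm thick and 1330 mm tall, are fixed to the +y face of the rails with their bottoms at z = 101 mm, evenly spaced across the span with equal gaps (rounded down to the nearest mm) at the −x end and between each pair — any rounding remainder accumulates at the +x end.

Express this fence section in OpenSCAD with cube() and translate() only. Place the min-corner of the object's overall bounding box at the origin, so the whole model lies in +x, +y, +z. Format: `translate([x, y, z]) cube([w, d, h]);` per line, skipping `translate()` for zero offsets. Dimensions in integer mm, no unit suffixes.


cube([109, 109, 1425]);
translate([1854, 0, 0]) cube([109, 109, 1425]);
translate([109, 0, 218]) cube([1745, 109, 70]);
translate([109, 0, 1127]) cube([1745, 109, 70]);
translate([160, 109, 101]) cube([79, 22, 1330]);
translate([290, 109, 101]) cube([79, 22, 1330]);
translate([420, 109, 101]) cube([79, 22, 1330]);
translate([550, 109, 101]) cube([79, 22, 1330]);
translate([680, 109, 101]) cube([79, 22, 1330]);
translate([810, 109, 101]) cube([79, 22, 1330]);
translate([940, 109, 101]) cube([79, 22, 1330]);
translate([1070, 109, 101]) cube([79, 22, 1330]);
translate([1200, 109, 101]) cube([79, 22, 1330]);
translate([1330, 109, 101]) cube([79, 22, 1330]);
translate([1460, 109, 101]) cube([79, 22, 1330]);
translate([1590, 109, 101]) cube([79, 22, 1330]);
translate([1720, 109, 101]) cube([79, 22, 1330]);


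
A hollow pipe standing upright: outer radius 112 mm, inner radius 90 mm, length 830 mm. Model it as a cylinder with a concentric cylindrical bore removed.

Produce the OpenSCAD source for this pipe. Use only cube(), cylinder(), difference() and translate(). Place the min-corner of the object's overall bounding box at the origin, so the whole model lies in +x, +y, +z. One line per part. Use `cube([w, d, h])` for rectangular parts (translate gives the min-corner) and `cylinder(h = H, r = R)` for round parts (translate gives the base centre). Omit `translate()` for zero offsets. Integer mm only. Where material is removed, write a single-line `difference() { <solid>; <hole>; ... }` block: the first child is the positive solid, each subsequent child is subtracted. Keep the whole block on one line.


difference() { translate([112, 112, 0]) cylinder(h = 830, r = 112); translate([112, 112, 0]) cylinder(h = 830, r = 90); }


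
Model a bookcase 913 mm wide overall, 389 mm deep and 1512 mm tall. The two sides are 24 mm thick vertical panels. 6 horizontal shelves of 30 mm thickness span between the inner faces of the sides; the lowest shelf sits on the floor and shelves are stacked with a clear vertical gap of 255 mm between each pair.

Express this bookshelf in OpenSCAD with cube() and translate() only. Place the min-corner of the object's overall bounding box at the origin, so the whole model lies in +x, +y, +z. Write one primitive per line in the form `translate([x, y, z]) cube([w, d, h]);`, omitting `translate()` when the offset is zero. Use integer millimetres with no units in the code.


cube([24, 389, 1512]);
translate([889, 0, 0]) cube([24, 389, 1512]);
translate([24, 0, 0]) cube([865, 389, 30]);
translate([24, 0, 285]) cube([865, 389, 30]);
translate([24, 0, 570]) cube([865, 389, 30]);
translate([24, 0, 855]) cube([865, 389, 30]);
translate([24, 0, 1140]) cube([865, 389, 30]);
translate([24, 0, 1425]) cube([865, 389, 30]);


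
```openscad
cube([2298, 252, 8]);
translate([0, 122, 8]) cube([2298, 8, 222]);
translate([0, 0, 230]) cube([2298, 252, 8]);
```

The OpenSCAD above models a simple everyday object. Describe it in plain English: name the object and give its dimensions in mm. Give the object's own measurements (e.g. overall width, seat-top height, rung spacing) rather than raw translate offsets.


An I-beam lying along x, 2298 mm long. Overall section height 238 mm. Two flanges 252 mm wide (y) and 8 mm thick, one on the floor and one at the top; a web 8 mm thick runs between them, centred on the flange width.


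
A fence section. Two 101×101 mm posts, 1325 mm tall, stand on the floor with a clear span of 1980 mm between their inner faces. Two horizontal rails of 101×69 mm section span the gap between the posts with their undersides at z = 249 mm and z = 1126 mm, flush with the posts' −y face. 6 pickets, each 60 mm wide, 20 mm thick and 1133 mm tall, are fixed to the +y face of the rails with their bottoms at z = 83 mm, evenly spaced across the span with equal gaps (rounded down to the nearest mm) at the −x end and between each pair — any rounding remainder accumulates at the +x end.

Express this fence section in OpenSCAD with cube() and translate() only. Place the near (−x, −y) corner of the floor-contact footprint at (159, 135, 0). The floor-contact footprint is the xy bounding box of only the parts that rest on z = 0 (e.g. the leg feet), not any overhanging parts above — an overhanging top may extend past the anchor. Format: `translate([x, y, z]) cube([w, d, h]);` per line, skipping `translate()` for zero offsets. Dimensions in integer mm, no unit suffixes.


translate([159, 135, 0]) cube([101, 101, 1325]);
translate([2240, 135, 0]) cube([101, 101, 1325]);
translate([260, 135, 249]) cube([1980, 101, 69]);
translate([260, 135, 1126]) cube([1980, 101, 69]);
translate([491, 236, 83]) cube([60, 20, 1133]);
translate([782, 236, 83]) cube([60, 20, 1133]);
translate([1073, 236, 83]) cube([60, 20, 1133]);
translate([1364, 236, 83]) cube([60, 20, 1133]);
translate([1655, 236, 83]) cube([60, 20, 1133]);
translate([1946, 236, 83]) cube([60, 20, 1133]);


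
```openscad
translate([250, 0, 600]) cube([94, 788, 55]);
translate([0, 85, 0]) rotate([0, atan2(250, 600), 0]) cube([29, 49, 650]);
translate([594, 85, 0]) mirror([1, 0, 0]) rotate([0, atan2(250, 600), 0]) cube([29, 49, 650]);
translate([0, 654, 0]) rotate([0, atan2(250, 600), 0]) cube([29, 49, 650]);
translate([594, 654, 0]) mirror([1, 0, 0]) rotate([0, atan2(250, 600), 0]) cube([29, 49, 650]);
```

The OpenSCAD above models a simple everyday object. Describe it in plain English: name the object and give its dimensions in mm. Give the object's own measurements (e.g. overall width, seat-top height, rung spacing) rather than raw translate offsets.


A sawhorse. A 94×788×55 mm beam (x, y, z) sits on two A-frame leg pairs. Each pair is two raked legs of 29×49 mm section (49 mm along y) splaying symmetrically in x. Each leg rises 600 mm vertically over 250 mm of horizontal reach and is 650 mm long along its own axis. Every leg's outer bottom edge rests on the floor and its outer top edge meets a bottom edge of the beam — the left legs (tilting toward +x) meet the beam's −x bottom edge, the right legs (their mirror images, tilting toward −x) meet its +x bottom edge — so the leg tops tuck under the beam, the beam's underside is 600 mm above the floor, and the feet are 594 mm apart outside-to-outside with the beam centred between them. The two leg pairs are set in 85 mm from either end of the beam.


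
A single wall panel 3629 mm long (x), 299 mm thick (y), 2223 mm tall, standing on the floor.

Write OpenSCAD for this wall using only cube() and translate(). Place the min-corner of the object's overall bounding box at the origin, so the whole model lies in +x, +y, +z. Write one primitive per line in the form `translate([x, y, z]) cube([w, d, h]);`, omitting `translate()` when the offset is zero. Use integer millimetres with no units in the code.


cube([3629, 299, 2223]);


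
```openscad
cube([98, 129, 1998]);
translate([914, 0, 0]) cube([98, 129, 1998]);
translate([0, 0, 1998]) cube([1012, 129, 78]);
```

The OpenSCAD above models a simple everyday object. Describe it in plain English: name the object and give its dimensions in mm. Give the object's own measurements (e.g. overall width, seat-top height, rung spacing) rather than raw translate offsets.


A door frame. The clear opening is 816 mm wide and 1998 mm high. Two 98 mm wide jambs, 129 mm deep, stand either side of the opening from the floor to the top of the opening. A 78 mm thick head sits across the top of both jambs, spanning the full outside width of the frame.


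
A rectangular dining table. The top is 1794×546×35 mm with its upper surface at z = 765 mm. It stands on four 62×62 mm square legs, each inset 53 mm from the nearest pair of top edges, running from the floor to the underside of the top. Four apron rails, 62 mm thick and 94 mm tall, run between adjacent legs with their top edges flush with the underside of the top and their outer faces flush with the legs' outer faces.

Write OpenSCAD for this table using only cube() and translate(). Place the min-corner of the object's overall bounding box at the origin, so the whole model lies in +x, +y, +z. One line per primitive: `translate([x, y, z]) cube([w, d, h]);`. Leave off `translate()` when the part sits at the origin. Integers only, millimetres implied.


// leg_h = 765 - 35 = 730
// apron z = 730 - 94 = 636
translate([0, 0, 730]) cube([1794, 546, 35]);
translate([53, 53, 0]) cube([62, 62, 730]);
translate([1679, 53, 0]) cube([62, 62, 730]);
translate([53, 431, 0]) cube([62, 62, 730]);
translate([1679, 431, 0]) cube([62, 62, 730]);
translate([115, 53, 636]) cube([1564, 62, 94]);
translate([115, 431, 636]) cube([1564, 62, 94]);
translate([53, 115, 636]) cube([62, 316, 94]);
translate([1679, 115, 636]) cube([62, 316, 94]);


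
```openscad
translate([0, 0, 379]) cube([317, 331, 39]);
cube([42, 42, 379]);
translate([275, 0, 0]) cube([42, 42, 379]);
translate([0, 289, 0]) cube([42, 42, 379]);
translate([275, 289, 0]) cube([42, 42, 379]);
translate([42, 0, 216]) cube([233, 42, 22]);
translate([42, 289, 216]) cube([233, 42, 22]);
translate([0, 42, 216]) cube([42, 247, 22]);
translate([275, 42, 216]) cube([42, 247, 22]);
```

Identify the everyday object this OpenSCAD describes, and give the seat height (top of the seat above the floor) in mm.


A stool. The seat height is 418 mm.

A 317×331×39 slab at z = 379 on four corner posts — a stool. The seat top is 379 + 39 = 418 mm.


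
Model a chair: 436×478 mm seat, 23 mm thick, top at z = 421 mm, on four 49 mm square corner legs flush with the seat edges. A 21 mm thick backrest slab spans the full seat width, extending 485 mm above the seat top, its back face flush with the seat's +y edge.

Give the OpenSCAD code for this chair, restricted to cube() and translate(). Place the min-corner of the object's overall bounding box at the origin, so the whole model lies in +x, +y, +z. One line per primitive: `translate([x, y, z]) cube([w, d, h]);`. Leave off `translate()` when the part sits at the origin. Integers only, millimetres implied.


translate([0, 0, 398]) cube([436, 478, 23]);
cube([49, 49, 398]);
translate([387, 0, 0]) cube([49, 49, 398]);
translate([0, 429, 0]) cube([49, 49, 398]);
translate([387, 429, 0]) cube([49, 49, 398]);
translate([0, 457, 421]) cube([436, 21, 485]);


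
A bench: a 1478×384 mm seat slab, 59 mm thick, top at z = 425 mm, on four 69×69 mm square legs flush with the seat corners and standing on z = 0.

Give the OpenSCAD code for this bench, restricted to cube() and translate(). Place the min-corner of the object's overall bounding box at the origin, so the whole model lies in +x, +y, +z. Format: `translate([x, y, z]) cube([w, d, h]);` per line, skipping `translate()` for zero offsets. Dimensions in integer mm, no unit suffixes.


translate([0, 0, 366]) cube([1478, 384, 59]);
cube([69, 69, 366]);
translate([0, 315, 0]) cube([69, 69, 366]);
translate([1409, 0, 0]) cube([69, 69, 366]);
translate([1409, 315, 0]) cube([69, 69, 366]);


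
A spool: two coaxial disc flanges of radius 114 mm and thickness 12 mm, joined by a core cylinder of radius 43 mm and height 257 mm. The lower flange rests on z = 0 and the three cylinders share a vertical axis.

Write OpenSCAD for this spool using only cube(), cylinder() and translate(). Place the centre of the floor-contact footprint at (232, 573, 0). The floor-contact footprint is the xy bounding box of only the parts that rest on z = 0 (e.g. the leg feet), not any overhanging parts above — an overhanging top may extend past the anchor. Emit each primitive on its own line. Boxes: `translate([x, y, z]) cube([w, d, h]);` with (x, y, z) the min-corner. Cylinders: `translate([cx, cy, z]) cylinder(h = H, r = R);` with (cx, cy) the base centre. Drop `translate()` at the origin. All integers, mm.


translate([232, 573, 0]) cylinder(h = 12, r = 114);
translate([232, 573, 12]) cylinder(h = 257, r = 43);
translate([232, 573, 269]) cylinder(h = 12, r = 114);


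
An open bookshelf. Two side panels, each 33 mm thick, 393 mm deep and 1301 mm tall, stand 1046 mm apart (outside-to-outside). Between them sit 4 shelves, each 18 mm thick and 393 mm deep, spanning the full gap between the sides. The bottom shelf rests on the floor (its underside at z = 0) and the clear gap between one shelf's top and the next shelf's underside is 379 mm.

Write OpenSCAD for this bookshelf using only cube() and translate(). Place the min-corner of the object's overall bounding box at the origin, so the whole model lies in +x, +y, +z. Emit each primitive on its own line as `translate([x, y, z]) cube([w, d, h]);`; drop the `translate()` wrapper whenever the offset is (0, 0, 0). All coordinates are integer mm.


cube([33, 393, 1301]);
translate([1013, 0, 0]) cube([33, 393, 1301]);
translate([33, 0, 0]) cube([980, 393, 18]);
translate([33, 0, 397]) cube([980, 393, 18]);
translate([33, 0, 794]) cube([980, 393, 18]);
translate([33, 0, 1191]) cube([980, 393, 18]);


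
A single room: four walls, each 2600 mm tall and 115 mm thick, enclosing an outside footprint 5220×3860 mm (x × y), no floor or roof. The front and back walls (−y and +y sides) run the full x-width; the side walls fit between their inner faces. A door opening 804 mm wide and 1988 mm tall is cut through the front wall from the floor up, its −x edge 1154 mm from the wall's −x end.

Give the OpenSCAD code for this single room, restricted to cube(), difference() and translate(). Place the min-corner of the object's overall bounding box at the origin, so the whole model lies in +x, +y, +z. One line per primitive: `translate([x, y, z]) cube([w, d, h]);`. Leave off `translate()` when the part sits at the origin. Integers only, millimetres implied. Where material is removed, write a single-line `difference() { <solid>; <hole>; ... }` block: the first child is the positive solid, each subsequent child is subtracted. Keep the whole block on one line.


difference() { cube([5220, 115, 2600]); translate([1154, 0, 0]) cube([804, 115, 1988]); }
translate([0, 3745, 0]) cube([5220, 115, 2600]);
translate([0, 115, 0]) cube([115, 3630, 2600]);
translate([5105, 115, 0]) cube([115, 3630, 2600]);


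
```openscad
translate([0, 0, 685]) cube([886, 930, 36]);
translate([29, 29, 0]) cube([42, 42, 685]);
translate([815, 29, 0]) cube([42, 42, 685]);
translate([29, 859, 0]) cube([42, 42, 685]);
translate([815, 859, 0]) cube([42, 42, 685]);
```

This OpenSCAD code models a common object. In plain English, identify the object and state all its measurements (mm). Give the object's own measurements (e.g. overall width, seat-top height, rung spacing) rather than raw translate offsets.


A table: top 886 mm (x) × 930 mm (y), 36 mm thick, upper face at z = 721 mm, on four 42×42 mm square legs, each inset 29 mm from the nearest pair of top edges from z = 0 to the bottom of the top.


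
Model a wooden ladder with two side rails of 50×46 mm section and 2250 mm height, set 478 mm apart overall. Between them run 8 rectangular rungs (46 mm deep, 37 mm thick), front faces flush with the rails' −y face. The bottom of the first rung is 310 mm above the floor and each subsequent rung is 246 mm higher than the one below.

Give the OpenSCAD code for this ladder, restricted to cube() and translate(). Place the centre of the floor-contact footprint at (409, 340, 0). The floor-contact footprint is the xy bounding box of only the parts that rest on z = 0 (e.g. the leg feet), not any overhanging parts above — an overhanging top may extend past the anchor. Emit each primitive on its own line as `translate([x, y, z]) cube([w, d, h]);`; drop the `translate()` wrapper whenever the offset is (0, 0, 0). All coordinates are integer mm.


translate([170, 317, 0]) cube([50, 46, 2250]);
translate([598, 317, 0]) cube([50, 46, 2250]);
translate([220, 317, 310]) cube([378, 46, 37]);
translate([220, 317, 556]) cube([378, 46, 37]);
translate([220, 317, 802]) cube([378, 46, 37]);
translate([220, 317, 1048]) cube([378, 46, 37]);
translate([220, 317, 1294]) cube([378, 46, 37]);
translate([220, 317, 1540]) cube([378, 46, 37]);
translate([220, 317, 1786]) cube([378, 46, 37]);
translate([220, 317, 2032]) cube([378, 46, 37]);


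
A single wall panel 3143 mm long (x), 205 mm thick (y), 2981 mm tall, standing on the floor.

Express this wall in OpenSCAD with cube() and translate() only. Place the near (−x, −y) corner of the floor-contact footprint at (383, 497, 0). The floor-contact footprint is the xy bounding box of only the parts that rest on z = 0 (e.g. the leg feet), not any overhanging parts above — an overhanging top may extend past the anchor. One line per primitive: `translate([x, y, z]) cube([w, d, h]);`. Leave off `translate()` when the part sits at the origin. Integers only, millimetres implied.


translate([383, 497, 0]) cube([3143, 205, 2981]);


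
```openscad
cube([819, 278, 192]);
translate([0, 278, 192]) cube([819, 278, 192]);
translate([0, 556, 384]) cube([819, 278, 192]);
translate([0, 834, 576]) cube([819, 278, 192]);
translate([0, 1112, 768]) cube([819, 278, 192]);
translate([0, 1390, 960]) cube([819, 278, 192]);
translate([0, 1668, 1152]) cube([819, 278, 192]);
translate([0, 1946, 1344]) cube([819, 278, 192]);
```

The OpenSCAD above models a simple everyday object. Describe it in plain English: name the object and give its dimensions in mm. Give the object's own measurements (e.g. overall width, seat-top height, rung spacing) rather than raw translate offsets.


A straight staircase of 8 solid steps. Each step is 819 mm wide (x), 278 mm deep (y, the going) and 192 mm tall (the rise). The first step rests on the floor; each subsequent step sits one going further in +y and one rise higher in +z, directly behind and above the previous step with no overlap.


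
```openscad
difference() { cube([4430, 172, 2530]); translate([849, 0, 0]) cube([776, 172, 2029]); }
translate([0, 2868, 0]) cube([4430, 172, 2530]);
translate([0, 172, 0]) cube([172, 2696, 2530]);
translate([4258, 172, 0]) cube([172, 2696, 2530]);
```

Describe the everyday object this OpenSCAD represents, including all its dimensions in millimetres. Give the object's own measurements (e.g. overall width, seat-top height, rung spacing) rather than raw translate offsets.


A single room: four walls, each 2530 mm tall and 172 mm thick, enclosing an outside footprint 4430×3040 mm (x × y), no floor or roof. The front and back walls (−y and +y sides) run the full x-width; the side walls fit between their inner faces. A door opening 776 mm wide and 2029 mm tall is cut through the front wall from the floor up, its −x edge 849 mm from the wall's −x end.


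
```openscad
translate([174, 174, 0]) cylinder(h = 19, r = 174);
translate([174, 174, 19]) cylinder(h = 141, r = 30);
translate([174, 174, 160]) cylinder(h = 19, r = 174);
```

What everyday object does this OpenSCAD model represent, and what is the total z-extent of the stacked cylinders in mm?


A spool. The overall height is 179 mm.

Three coaxial cylinders, large–small–large — a spool. Two 19 mm flanges and a 141 mm core give 19 + 141 + 19 = 179 mm.


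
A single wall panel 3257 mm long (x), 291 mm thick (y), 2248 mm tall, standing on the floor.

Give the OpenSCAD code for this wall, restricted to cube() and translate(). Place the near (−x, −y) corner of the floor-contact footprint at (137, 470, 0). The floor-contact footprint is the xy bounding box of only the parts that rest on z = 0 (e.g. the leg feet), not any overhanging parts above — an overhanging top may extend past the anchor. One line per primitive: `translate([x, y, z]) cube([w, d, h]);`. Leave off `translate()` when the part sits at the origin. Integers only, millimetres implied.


translate([137, 470, 0]) cube([3257, 291, 2248]);


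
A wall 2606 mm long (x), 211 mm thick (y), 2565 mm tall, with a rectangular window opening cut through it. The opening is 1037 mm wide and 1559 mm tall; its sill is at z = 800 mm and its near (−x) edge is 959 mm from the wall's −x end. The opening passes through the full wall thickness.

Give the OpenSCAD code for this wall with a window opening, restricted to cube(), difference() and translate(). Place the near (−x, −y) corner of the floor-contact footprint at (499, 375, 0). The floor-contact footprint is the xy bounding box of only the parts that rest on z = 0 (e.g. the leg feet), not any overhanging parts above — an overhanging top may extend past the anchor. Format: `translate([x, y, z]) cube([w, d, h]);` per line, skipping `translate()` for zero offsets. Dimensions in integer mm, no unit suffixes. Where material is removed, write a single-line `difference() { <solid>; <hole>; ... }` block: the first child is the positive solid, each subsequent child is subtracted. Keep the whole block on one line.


difference() { translate([499, 375, 0]) cube([2606, 211, 2565]); translate([1458, 375, 800]) cube([1037, 211, 1559]); }


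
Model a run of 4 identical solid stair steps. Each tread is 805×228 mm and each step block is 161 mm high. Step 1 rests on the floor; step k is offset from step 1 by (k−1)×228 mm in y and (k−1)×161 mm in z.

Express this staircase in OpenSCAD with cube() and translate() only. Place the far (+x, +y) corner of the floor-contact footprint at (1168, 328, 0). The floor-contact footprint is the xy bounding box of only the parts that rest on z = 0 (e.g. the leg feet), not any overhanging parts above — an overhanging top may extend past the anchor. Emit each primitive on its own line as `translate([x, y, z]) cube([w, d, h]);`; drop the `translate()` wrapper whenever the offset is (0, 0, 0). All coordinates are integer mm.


translate([363, 100, 0]) cube([805, 228, 161]);
translate([363, 328, 161]) cube([805, 228, 161]);
translate([363, 556, 322]) cube([805, 228, 161]);
translate([363, 784, 483]) cube([805, 228, 161]);


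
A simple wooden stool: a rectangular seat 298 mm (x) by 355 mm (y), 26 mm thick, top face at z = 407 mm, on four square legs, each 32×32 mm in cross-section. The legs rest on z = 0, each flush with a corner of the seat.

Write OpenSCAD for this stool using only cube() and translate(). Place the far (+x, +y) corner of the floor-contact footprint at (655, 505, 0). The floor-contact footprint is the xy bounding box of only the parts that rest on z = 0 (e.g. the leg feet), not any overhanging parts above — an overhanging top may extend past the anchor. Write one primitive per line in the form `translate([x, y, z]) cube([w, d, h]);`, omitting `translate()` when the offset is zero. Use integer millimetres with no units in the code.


translate([357, 150, 381]) cube([298, 355, 26]);
translate([357, 150, 0]) cube([32, 32, 381]);
translate([623, 150, 0]) cube([32, 32, 381]);
translate([357, 473, 0]) cube([32, 32, 381]);
translate([623, 473, 0]) cube([32, 32, 381]);


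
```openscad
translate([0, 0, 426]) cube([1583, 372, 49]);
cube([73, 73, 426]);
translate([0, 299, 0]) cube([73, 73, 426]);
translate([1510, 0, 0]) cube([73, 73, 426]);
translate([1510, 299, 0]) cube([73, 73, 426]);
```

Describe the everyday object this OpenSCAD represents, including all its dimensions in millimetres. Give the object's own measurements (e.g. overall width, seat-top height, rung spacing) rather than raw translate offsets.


A bench: a 1583×372 mm seat slab, 49 mm thick, top at z = 475 mm, on four 73×73 mm square legs flush with the seat corners and standing on z = 0.


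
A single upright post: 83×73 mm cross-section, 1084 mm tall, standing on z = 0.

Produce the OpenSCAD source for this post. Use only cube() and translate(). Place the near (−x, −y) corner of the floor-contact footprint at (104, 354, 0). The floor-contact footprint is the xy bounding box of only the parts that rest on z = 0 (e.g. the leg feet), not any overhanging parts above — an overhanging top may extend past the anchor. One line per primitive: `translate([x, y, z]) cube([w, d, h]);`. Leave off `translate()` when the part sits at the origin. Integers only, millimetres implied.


translate([104, 354, 0]) cube([83, 73, 1084]);


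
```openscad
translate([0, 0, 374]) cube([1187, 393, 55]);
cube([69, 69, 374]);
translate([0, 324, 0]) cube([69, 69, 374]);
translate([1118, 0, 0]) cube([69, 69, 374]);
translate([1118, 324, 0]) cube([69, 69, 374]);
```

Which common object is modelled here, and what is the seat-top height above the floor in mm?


A bench. The seat-top height is 429 mm.

A long slab on four corner posts — a bench. The slab sits at z = 374 with thickness 55, so the top is 374 + 55 = 429 mm.


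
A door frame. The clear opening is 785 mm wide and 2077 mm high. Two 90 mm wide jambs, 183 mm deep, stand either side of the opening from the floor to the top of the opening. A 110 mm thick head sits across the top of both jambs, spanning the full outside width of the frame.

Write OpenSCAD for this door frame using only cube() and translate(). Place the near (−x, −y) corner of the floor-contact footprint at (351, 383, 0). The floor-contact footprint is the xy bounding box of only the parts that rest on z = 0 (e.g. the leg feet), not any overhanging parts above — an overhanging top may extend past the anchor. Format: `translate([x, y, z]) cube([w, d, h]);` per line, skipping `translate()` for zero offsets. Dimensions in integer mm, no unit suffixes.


translate([351, 383, 0]) cube([90, 183, 2077]);
translate([1226, 383, 0]) cube([90, 183, 2077]);
translate([351, 383, 2077]) cube([965, 183, 110]);


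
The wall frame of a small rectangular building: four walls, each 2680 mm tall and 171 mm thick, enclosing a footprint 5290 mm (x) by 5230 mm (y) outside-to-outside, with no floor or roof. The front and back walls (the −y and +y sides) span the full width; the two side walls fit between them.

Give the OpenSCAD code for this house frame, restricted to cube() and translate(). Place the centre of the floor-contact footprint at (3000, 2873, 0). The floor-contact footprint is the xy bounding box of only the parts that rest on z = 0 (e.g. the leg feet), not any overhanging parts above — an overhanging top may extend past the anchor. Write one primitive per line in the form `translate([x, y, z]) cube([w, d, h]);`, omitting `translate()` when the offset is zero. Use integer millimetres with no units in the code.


translate([355, 258, 0]) cube([5290, 171, 2680]);
translate([355, 5317, 0]) cube([5290, 171, 2680]);
translate([355, 429, 0]) cube([171, 4888, 2680]);
translate([5474, 429, 0]) cube([171, 4888, 2680]);


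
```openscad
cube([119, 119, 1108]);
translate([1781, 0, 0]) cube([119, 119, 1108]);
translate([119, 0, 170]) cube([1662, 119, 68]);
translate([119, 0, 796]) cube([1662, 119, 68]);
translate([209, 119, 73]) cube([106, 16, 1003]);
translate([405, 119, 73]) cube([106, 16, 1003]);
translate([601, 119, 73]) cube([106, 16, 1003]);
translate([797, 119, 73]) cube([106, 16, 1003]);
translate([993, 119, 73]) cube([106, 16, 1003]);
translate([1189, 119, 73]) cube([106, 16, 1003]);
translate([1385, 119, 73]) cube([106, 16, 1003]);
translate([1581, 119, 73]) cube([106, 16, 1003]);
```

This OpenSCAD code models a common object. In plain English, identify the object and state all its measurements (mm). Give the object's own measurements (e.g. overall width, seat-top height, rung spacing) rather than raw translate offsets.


A fence section. Two 119×119 mm posts, 1108 mm tall, stand on the floor with a clear span of 1662 mm between their inner faces. Two horizontal rails of 119×68 mm section span the gap between the posts with their undersides at z = 170 mm and z = 796 mm, flush with the posts' −y face. 8 pickets, each 106 mm wide, 16 mm thick and 1003 mm tall, are fixed to the +y face of the rails with their bottoms at z = 73 mm, spaced across the span with a 90 mm gap after the −x post and between neighbouring pickets, with 94 mm left before the +x post.


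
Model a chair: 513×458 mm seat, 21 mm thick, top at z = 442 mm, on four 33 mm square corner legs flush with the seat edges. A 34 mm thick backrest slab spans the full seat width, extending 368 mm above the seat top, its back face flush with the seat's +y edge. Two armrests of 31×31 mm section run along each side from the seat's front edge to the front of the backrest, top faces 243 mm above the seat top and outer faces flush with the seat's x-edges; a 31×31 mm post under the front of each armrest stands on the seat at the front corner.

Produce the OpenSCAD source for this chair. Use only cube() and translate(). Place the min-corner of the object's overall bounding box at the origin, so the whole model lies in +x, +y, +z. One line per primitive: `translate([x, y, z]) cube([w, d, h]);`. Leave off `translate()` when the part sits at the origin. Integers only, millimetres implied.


translate([0, 0, 421]) cube([513, 458, 21]);
cube([33, 33, 421]);
translate([480, 0, 0]) cube([33, 33, 421]);
translate([0, 425, 0]) cube([33, 33, 421]);
translate([480, 425, 0]) cube([33, 33, 421]);
translate([0, 424, 442]) cube([513, 34, 368]);
translate([0, 0, 654]) cube([31, 424, 31]);
translate([482, 0, 654]) cube([31, 424, 31]);
translate([0, 0, 442]) cube([31, 31, 212]);
translate([482, 0, 442]) cube([31, 31, 212]);


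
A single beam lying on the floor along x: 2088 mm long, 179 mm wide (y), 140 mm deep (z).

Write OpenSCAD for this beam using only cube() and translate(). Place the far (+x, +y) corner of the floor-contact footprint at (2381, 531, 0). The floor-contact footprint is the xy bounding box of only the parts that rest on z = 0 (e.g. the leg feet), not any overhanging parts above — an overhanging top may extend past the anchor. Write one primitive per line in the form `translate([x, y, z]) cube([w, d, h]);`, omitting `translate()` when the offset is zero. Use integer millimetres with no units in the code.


translate([293, 352, 0]) cube([2088, 179, 140]);
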